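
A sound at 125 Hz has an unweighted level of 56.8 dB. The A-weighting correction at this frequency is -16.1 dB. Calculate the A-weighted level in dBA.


Given values:
  SPL = 56.8 dB
  A-weighting at 125 Hz = -16.1 dB
Formula: L_A = SPL + A_weight
L_A = 56.8 + (-16.1)
L_A = 40.7

40.7 dBA


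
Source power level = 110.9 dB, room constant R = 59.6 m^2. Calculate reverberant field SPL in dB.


Given values:
  Lw = 110.9 dB, R = 59.6 m^2
Formula: SPL = Lw + 10 * log10(4 / R)
Compute 4 / R = 4 / 59.6 = 0.067114
Compute 10 * log10(0.067114) = -11.7319
SPL = 110.9 + (-11.7319) = 99.17

99.17 dB


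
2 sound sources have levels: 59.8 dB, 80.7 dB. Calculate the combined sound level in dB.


Formula: L_total = 10 * log10( sum(10^(Li/10)) )
  Source 1: 10^(59.8/10) = 954992.586
  Source 2: 10^(80.7/10) = 117489755.494
Sum of linear values = 118444748.08
L_total = 10 * log10(118444748.08) = 80.74

80.74 dB


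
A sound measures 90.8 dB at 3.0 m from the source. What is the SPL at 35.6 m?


Given values:
  SPL1 = 90.8 dB, r1 = 3.0 m, r2 = 35.6 m
Formula: SPL2 = SPL1 - 20 * log10(r2 / r1)
Compute ratio: r2 / r1 = 35.6 / 3.0 = 11.8667
Compute log10: log10(11.8667) = 1.07433
Compute drop: 20 * 1.07433 = 21.4866
SPL2 = 90.8 - 21.4866 = 69.31

69.31 dB


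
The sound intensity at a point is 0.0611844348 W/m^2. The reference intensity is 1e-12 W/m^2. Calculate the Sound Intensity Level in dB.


Given values:
  I = 0.0611844348 W/m^2
  I_ref = 1e-12 W/m^2
Formula: SIL = 10 * log10(I / I_ref)
Compute ratio: I / I_ref = 61184434800
Compute log10: log10(61184434800) = 10.786641
Multiply: SIL = 10 * 10.786641 = 107.87

107.87 dB


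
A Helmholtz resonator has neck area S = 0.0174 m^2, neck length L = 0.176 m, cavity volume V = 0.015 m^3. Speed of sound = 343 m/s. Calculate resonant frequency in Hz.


Given values:
  S = 0.0174 m^2, L = 0.176 m, V = 0.015 m^3, c = 343 m/s
Formula: f = (c / (2*pi)) * sqrt(S / (V * L))
Compute V * L = 0.015 * 0.176 = 0.00264
Compute S / (V * L) = 0.0174 / 0.00264 = 6.5909
Compute sqrt(6.5909) = 2.567275
Compute c / (2*pi) = 343 / 6.283185 = 54.590148
f = 54.590148 * 2.567275 = 140.15

140.15 Hz


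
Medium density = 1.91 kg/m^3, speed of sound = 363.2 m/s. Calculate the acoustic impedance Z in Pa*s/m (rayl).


Given values:
  rho = 1.91 kg/m^3
  c = 363.2 m/s
Formula: Z = rho * c
Z = 1.91 * 363.2
Z = 693.71

693.71 rayl


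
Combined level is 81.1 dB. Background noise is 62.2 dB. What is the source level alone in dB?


Given values:
  L_total = 81.1 dB, L_bg = 62.2 dB
Formula: L_source = 10 * log10(10^(L_total/10) - 10^(L_bg/10))
Convert to linear:
  10^(81.1/10) = 128824955.1693
  10^(62.2/10) = 1659586.9074
Difference: 128824955.1693 - 1659586.9074 = 127165368.2619
L_source = 10 * log10(127165368.2619) = 81.04

81.04 dB


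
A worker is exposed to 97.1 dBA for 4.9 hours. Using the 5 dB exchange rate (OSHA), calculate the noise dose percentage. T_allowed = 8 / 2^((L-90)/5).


Given values:
  L = 97.1 dBA, T = 4.9 hours
Formula: T_allowed = 8 / 2^((L - 90) / 5)
Compute exponent: (97.1 - 90) / 5 = 1.42
Compute 2^(1.42) = 2.675855
T_allowed = 8 / 2.675855 = 2.989699 hours
Dose = (T / T_allowed) * 100
Dose = (4.9 / 2.989699) * 100 = 163.9

163.9 %


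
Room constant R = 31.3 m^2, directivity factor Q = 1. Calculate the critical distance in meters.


Given values:
  R = 31.3 m^2, Q = 1
Formula: d_c = 0.141 * sqrt(Q * R)
Compute Q * R = 1 * 31.3 = 31.3
Compute sqrt(31.3) = 5.5946
d_c = 0.141 * 5.5946 = 0.789

0.789 m


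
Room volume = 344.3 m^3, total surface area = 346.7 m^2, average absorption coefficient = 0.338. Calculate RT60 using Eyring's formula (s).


Given values:
  V = 344.3 m^3, S = 346.7 m^2, alpha = 0.338
Formula: RT60 = 0.161 * V / (-S * ln(1 - alpha))
Compute ln(1 - 0.338) = ln(0.662) = -0.41249
Denominator: -346.7 * -0.41249 = 143.0103
Numerator: 0.161 * 344.3 = 55.4323
RT60 = 55.4323 / 143.0103 = 0.388

0.388 s


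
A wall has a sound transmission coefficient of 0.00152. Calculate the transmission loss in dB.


Given values:
  tau = 0.00152
Formula: TL = 10 * log10(1 / tau)
Compute 1 / tau = 1 / 0.00152 = 657.8947
Compute log10(657.8947) = 2.818156
TL = 10 * 2.818156 = 28.18

28.18 dB


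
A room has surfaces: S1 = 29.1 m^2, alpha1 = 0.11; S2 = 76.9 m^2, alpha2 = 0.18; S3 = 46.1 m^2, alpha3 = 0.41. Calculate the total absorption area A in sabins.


Given surfaces:
  Surface 1: 29.1 * 0.11 = 3.201
  Surface 2: 76.9 * 0.18 = 13.842
  Surface 3: 46.1 * 0.41 = 18.901
Formula: A = sum(Si * alpha_i)
A = 3.201 + 13.842 + 18.901
A = 35.94

35.94 sabins


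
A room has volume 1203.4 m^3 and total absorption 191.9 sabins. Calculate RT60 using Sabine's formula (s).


Given values:
  V = 1203.4 m^3
  A = 191.9 sabins
Formula: RT60 = 0.161 * V / A
Numerator: 0.161 * 1203.4 = 193.7474
RT60 = 193.7474 / 191.9 = 1.01

1.01 s


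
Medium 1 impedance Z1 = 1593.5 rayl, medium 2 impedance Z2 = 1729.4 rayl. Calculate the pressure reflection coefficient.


Given values:
  Z1 = 1593.5 rayl, Z2 = 1729.4 rayl
Formula: R = (Z2 - Z1) / (Z2 + Z1)
Numerator: Z2 - Z1 = 1729.4 - 1593.5 = 135.9
Denominator: Z2 + Z1 = 1729.4 + 1593.5 = 3322.9
R = 135.9 / 3322.9 = 0.0409

0.0409


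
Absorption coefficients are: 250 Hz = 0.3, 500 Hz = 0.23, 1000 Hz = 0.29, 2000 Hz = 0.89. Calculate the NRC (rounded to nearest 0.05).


Given values:
  a_250 = 0.3, a_500 = 0.23
  a_1000 = 0.29, a_2000 = 0.89
Formula: NRC = (a250 + a500 + a1000 + a2000) / 4
Sum = 0.3 + 0.23 + 0.29 + 0.89 = 1.71
NRC = 1.71 / 4 = 0.4275
Rounded to nearest 0.05: 0.45

0.45


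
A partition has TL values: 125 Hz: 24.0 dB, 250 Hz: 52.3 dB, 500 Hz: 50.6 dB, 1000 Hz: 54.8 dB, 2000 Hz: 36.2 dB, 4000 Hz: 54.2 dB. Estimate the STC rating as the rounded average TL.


Given TL values at each frequency:
  125 Hz: 24.0 dB
  250 Hz: 52.3 dB
  500 Hz: 50.6 dB
  1000 Hz: 54.8 dB
  2000 Hz: 36.2 dB
  4000 Hz: 54.2 dB
Formula: STC ~ round(average of TL values)
Sum = 24.0 + 52.3 + 50.6 + 54.8 + 36.2 + 54.2 = 272.1
Average = 272.1 / 6 = 45.35
Rounded: 45

45


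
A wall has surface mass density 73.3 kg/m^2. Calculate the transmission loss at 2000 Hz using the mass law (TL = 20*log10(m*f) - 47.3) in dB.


Given values:
  m = 73.3 kg/m^2, f = 2000 Hz
Formula: TL = 20 * log10(m * f) - 47.3
Compute m * f = 73.3 * 2000 = 146600.0
Compute log10(146600.0) = 5.166134
Compute 20 * 5.166134 = 103.3227
TL = 103.3227 - 47.3 = 56.02

56.02 dB


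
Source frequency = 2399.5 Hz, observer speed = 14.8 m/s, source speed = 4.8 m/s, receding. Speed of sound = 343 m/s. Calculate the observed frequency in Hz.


Given values:
  f_s = 2399.5 Hz, v_o = 14.8 m/s, v_s = 4.8 m/s
  Direction: receding
Formula: f_o = f_s * (c - v_o) / (c + v_s)
Numerator: c - v_o = 343 - 14.8 = 328.2
Denominator: c + v_s = 343 + 4.8 = 347.8
f_o = 2399.5 * 328.2 / 347.8 = 2264.28

2264.28 Hz


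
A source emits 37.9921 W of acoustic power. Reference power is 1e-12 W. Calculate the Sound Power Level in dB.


Given values:
  W = 37.9921 W
  W_ref = 1e-12 W
Formula: SWL = 10 * log10(W / W_ref)
Compute ratio: W / W_ref = 37992100000000
Compute log10: log10(37992100000000) = 13.579693
Multiply: SWL = 10 * 13.579693 = 135.8

135.8 dB


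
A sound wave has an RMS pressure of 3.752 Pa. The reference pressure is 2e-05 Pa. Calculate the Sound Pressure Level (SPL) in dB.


Given values:
  p = 3.752 Pa
  p_ref = 2e-05 Pa
Formula: SPL = 20 * log10(p / p_ref)
Compute ratio: p / p_ref = 3.752 / 2e-05 = 187600
Compute log10: log10(187600) = 5.273233
Multiply: SPL = 20 * 5.273233 = 105.46

105.46 dB


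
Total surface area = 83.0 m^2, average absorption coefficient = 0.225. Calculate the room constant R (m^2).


Given values:
  S = 83.0 m^2, alpha = 0.225
Formula: R = S * alpha / (1 - alpha)
Numerator: 83.0 * 0.225 = 18.675
Denominator: 1 - 0.225 = 0.775
R = 18.675 / 0.775 = 24.1

24.1 m^2


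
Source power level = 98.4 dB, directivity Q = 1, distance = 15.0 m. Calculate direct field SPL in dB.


Given values:
  Lw = 98.4 dB, Q = 1, r = 15.0 m
Formula: SPL = Lw + 10 * log10(Q / (4 * pi * r^2))
Compute 4 * pi * r^2 = 4 * pi * 15.0^2 = 2827.4334
Compute Q / denom = 1 / 2827.4334 = 0.00035368
Compute 10 * log10(0.00035368) = -34.5139
SPL = 98.4 + (-34.5139) = 63.89

63.89 dB


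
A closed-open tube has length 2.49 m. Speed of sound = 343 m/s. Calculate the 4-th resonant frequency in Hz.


Given values:
  Tube type: closed-open, L = 2.49 m, c = 343 m/s, n = 4
Formula: f_n = (2n - 1) * c / (4 * L)
Compute 2n - 1 = 2*4 - 1 = 7
Compute 4 * L = 4 * 2.49 = 9.96
f = 7 * 343 / 9.96
f = 241.06

241.06 Hz


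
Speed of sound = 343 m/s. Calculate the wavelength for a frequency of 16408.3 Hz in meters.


Given values:
  c = 343 m/s, f = 16408.3 Hz
Formula: lambda = c / f
lambda = 343 / 16408.3
lambda = 0.0209

0.0209 m


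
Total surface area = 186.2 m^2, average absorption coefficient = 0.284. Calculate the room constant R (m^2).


Given values:
  S = 186.2 m^2, alpha = 0.284
Formula: R = S * alpha / (1 - alpha)
Numerator: 186.2 * 0.284 = 52.8808
Denominator: 1 - 0.284 = 0.716
R = 52.8808 / 0.716 = 73.86

73.86 m^2


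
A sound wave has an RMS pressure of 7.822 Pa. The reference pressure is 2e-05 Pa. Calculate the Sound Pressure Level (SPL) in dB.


Given values:
  p = 7.822 Pa
  p_ref = 2e-05 Pa
Formula: SPL = 20 * log10(p / p_ref)
Compute ratio: p / p_ref = 7.822 / 2e-05 = 391100
Compute log10: log10(391100) = 5.592288
Multiply: SPL = 20 * 5.592288 = 111.85

111.85 dB


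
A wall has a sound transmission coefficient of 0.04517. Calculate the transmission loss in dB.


Given values:
  tau = 0.04517
Formula: TL = 10 * log10(1 / tau)
Compute 1 / tau = 1 / 0.04517 = 22.1386
Compute log10(22.1386) = 1.34515
TL = 10 * 1.34515 = 13.45

13.45 dB


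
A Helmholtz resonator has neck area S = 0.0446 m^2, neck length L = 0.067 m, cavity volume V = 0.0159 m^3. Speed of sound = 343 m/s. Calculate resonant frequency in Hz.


Given values:
  S = 0.0446 m^2, L = 0.067 m, V = 0.0159 m^3, c = 343 m/s
Formula: f = (c / (2*pi)) * sqrt(S / (V * L))
Compute V * L = 0.0159 * 0.067 = 0.0010653
Compute S / (V * L) = 0.0446 / 0.0010653 = 41.8661
Compute sqrt(41.8661) = 6.470402
Compute c / (2*pi) = 343 / 6.283185 = 54.590148
f = 54.590148 * 6.470402 = 353.22

353.22 Hz


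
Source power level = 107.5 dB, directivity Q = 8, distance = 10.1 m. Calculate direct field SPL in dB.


Given values:
  Lw = 107.5 dB, Q = 8, r = 10.1 m
Formula: SPL = Lw + 10 * log10(Q / (4 * pi * r^2))
Compute 4 * pi * r^2 = 4 * pi * 10.1^2 = 1281.8955
Compute Q / denom = 8 / 1281.8955 = 0.00624076
Compute 10 * log10(0.00624076) = -22.0476
SPL = 107.5 + (-22.0476) = 85.45

85.45 dB


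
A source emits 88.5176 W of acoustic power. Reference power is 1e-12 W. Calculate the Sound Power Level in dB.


Given values:
  W = 88.5176 W
  W_ref = 1e-12 W
Formula: SWL = 10 * log10(W / W_ref)
Compute ratio: W / W_ref = 88517600000000
Compute log10: log10(88517600000000) = 13.94703
Multiply: SWL = 10 * 13.94703 = 139.47

139.47 dB


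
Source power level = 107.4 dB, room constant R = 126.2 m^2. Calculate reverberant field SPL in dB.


Given values:
  Lw = 107.4 dB, R = 126.2 m^2
Formula: SPL = Lw + 10 * log10(4 / R)
Compute 4 / R = 4 / 126.2 = 0.031696
Compute 10 * log10(0.031696) = -14.99
SPL = 107.4 + (-14.99) = 92.41

92.41 dB


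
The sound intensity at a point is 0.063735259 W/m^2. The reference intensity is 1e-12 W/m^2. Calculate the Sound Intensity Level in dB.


Given values:
  I = 0.063735259 W/m^2
  I_ref = 1e-12 W/m^2
Formula: SIL = 10 * log10(I / I_ref)
Compute ratio: I / I_ref = 63735259000
Compute log10: log10(63735259000) = 10.80438
Multiply: SIL = 10 * 10.80438 = 108.04

108.04 dB


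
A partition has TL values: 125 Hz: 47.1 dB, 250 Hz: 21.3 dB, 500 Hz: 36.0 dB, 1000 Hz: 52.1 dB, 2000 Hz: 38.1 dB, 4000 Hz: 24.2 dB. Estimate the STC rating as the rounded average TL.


Given TL values at each frequency:
  125 Hz: 47.1 dB
  250 Hz: 21.3 dB
  500 Hz: 36.0 dB
  1000 Hz: 52.1 dB
  2000 Hz: 38.1 dB
  4000 Hz: 24.2 dB
Formula: STC ~ round(average of TL values)
Sum = 47.1 + 21.3 + 36.0 + 52.1 + 38.1 + 24.2 = 218.8
Average = 218.8 / 6 = 36.47
Rounded: 36

36


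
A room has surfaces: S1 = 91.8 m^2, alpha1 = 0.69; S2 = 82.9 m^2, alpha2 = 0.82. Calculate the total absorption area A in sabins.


Given surfaces:
  Surface 1: 91.8 * 0.69 = 63.342
  Surface 2: 82.9 * 0.82 = 67.978
Formula: A = sum(Si * alpha_i)
A = 63.342 + 67.978
A = 131.32

131.32 sabins


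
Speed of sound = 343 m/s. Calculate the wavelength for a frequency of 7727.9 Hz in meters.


Given values:
  c = 343 m/s, f = 7727.9 Hz
Formula: lambda = c / f
lambda = 343 / 7727.9
lambda = 0.0444

0.0444 m


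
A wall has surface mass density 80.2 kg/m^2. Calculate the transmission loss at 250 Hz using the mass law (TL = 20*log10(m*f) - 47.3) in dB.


Given values:
  m = 80.2 kg/m^2, f = 250 Hz
Formula: TL = 20 * log10(m * f) - 47.3
Compute m * f = 80.2 * 250 = 20050.0
Compute log10(20050.0) = 4.302114
Compute 20 * 4.302114 = 86.0423
TL = 86.0423 - 47.3 = 38.74

38.74 dB


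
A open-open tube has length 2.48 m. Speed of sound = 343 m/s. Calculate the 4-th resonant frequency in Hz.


Given values:
  Tube type: open-open, L = 2.48 m, c = 343 m/s, n = 4
Formula: f_n = n * c / (2 * L)
Compute 2 * L = 2 * 2.48 = 4.96
f = 4 * 343 / 4.96
f = 276.61

276.61 Hz


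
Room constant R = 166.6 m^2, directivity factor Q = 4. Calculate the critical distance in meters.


Given values:
  R = 166.6 m^2, Q = 4
Formula: d_c = 0.141 * sqrt(Q * R)
Compute Q * R = 4 * 166.6 = 666.4
Compute sqrt(666.4) = 25.8147
d_c = 0.141 * 25.8147 = 3.64

3.64 m


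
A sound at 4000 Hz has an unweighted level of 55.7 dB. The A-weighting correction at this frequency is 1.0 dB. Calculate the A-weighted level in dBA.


Given values:
  SPL = 55.7 dB
  A-weighting at 4000 Hz = 1.0 dB
Formula: L_A = SPL + A_weight
L_A = 55.7 + (1.0)
L_A = 56.7

56.7 dBA


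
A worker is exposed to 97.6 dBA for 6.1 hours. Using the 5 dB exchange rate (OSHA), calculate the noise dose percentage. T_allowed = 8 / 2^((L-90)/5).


Given values:
  L = 97.6 dBA, T = 6.1 hours
Formula: T_allowed = 8 / 2^((L - 90) / 5)
Compute exponent: (97.6 - 90) / 5 = 1.52
Compute 2^(1.52) = 2.86791
T_allowed = 8 / 2.86791 = 2.789488 hours
Dose = (T / T_allowed) * 100
Dose = (6.1 / 2.789488) * 100 = 218.68

218.68 %


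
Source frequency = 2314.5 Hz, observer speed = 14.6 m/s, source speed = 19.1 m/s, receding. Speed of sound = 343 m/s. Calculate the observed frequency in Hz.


Given values:
  f_s = 2314.5 Hz, v_o = 14.6 m/s, v_s = 19.1 m/s
  Direction: receding
Formula: f_o = f_s * (c - v_o) / (c + v_s)
Numerator: c - v_o = 343 - 14.6 = 328.4
Denominator: c + v_s = 343 + 19.1 = 362.1
f_o = 2314.5 * 328.4 / 362.1 = 2099.09

2099.09 Hz


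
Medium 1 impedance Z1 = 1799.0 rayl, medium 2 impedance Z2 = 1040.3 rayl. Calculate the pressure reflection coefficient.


Given values:
  Z1 = 1799.0 rayl, Z2 = 1040.3 rayl
Formula: R = (Z2 - Z1) / (Z2 + Z1)
Numerator: Z2 - Z1 = 1040.3 - 1799.0 = -758.7
Denominator: Z2 + Z1 = 1040.3 + 1799.0 = 2839.3
R = -758.7 / 2839.3 = -0.2672

-0.2672


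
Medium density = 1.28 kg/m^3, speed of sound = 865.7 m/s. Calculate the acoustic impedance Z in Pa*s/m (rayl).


Given values:
  rho = 1.28 kg/m^3
  c = 865.7 m/s
Formula: Z = rho * c
Z = 1.28 * 865.7
Z = 1108.1

1108.1 rayl


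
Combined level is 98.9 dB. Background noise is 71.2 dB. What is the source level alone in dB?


Given values:
  L_total = 98.9 dB, L_bg = 71.2 dB
Formula: L_source = 10 * log10(10^(L_total/10) - 10^(L_bg/10))
Convert to linear:
  10^(98.9/10) = 7762471166.2869
  10^(71.2/10) = 13182567.3856
Difference: 7762471166.2869 - 13182567.3856 = 7749288598.9013
L_source = 10 * log10(7749288598.9013) = 98.89

98.89 dB


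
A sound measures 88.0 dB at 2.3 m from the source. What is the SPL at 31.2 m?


Given values:
  SPL1 = 88.0 dB, r1 = 2.3 m, r2 = 31.2 m
Formula: SPL2 = SPL1 - 20 * log10(r2 / r1)
Compute ratio: r2 / r1 = 31.2 / 2.3 = 13.5652
Compute log10: log10(13.5652) = 1.132426
Compute drop: 20 * 1.132426 = 22.6485
SPL2 = 88.0 - 22.6485 = 65.35

65.35 dB


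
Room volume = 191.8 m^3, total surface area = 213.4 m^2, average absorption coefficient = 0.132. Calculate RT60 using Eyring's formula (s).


Given values:
  V = 191.8 m^3, S = 213.4 m^2, alpha = 0.132
Formula: RT60 = 0.161 * V / (-S * ln(1 - alpha))
Compute ln(1 - 0.132) = ln(0.868) = -0.141564
Denominator: -213.4 * -0.141564 = 30.2098
Numerator: 0.161 * 191.8 = 30.8798
RT60 = 30.8798 / 30.2098 = 1.022

1.022 s


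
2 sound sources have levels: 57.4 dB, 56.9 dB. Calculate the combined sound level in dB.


Formula: L_total = 10 * log10( sum(10^(Li/10)) )
  Source 1: 10^(57.4/10) = 549540.8739
  Source 2: 10^(56.9/10) = 489778.8194
Sum of linear values = 1039319.6933
L_total = 10 * log10(1039319.6933) = 60.17

60.17 dB


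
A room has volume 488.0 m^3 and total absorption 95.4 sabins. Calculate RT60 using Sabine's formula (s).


Given values:
  V = 488.0 m^3
  A = 95.4 sabins
Formula: RT60 = 0.161 * V / A
Numerator: 0.161 * 488.0 = 78.568
RT60 = 78.568 / 95.4 = 0.824

0.824 s


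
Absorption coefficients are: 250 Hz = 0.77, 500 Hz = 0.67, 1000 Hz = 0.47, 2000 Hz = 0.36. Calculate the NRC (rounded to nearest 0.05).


Given values:
  a_250 = 0.77, a_500 = 0.67
  a_1000 = 0.47, a_2000 = 0.36
Formula: NRC = (a250 + a500 + a1000 + a2000) / 4
Sum = 0.77 + 0.67 + 0.47 + 0.36 = 2.27
NRC = 2.27 / 4 = 0.5675
Rounded to nearest 0.05: 0.55

0.55


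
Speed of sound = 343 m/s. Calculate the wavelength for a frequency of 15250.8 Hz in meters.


Given values:
  c = 343 m/s, f = 15250.8 Hz
Formula: lambda = c / f
lambda = 343 / 15250.8
lambda = 0.0225

0.0225 m


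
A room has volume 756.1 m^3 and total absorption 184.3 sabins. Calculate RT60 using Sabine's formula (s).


Given values:
  V = 756.1 m^3
  A = 184.3 sabins
Formula: RT60 = 0.161 * V / A
Numerator: 0.161 * 756.1 = 121.7321
RT60 = 121.7321 / 184.3 = 0.661

0.661 s


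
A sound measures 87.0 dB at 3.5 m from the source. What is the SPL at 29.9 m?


Given values:
  SPL1 = 87.0 dB, r1 = 3.5 m, r2 = 29.9 m
Formula: SPL2 = SPL1 - 20 * log10(r2 / r1)
Compute ratio: r2 / r1 = 29.9 / 3.5 = 8.5429
Compute log10: log10(8.5429) = 0.931605
Compute drop: 20 * 0.931605 = 18.6321
SPL2 = 87.0 - 18.6321 = 68.37

68.37 dB


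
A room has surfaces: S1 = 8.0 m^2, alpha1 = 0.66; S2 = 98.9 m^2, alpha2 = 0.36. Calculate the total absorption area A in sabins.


Given surfaces:
  Surface 1: 8.0 * 0.66 = 5.28
  Surface 2: 98.9 * 0.36 = 35.604
Formula: A = sum(Si * alpha_i)
A = 5.28 + 35.604
A = 40.88

40.88 sabins


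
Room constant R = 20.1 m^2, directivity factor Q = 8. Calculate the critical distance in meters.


Given values:
  R = 20.1 m^2, Q = 8
Formula: d_c = 0.141 * sqrt(Q * R)
Compute Q * R = 8 * 20.1 = 160.8
Compute sqrt(160.8) = 12.6807
d_c = 0.141 * 12.6807 = 1.788

1.788 m


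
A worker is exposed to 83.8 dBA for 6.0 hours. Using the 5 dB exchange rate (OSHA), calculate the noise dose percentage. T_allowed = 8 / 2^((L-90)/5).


Given values:
  L = 83.8 dBA, T = 6.0 hours
Formula: T_allowed = 8 / 2^((L - 90) / 5)
Compute exponent: (83.8 - 90) / 5 = -1.24
Compute 2^(-1.24) = 0.423373
T_allowed = 8 / 0.423373 = 18.895867 hours
Dose = (T / T_allowed) * 100
Dose = (6.0 / 18.895867) * 100 = 31.75

31.75 %


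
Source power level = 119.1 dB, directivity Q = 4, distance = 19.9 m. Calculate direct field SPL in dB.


Given values:
  Lw = 119.1 dB, Q = 4, r = 19.9 m
Formula: SPL = Lw + 10 * log10(Q / (4 * pi * r^2))
Compute 4 * pi * r^2 = 4 * pi * 19.9^2 = 4976.4084
Compute Q / denom = 4 / 4976.4084 = 0.00080379
Compute 10 * log10(0.00080379) = -30.9486
SPL = 119.1 + (-30.9486) = 88.15

88.15 dB


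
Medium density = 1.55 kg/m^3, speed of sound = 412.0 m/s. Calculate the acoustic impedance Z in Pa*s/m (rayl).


Given values:
  rho = 1.55 kg/m^3
  c = 412.0 m/s
Formula: Z = rho * c
Z = 1.55 * 412.0
Z = 638.6

638.6 rayl


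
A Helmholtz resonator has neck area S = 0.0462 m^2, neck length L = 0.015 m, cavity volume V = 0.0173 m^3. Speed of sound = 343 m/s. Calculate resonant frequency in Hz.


Given values:
  S = 0.0462 m^2, L = 0.015 m, V = 0.0173 m^3, c = 343 m/s
Formula: f = (c / (2*pi)) * sqrt(S / (V * L))
Compute V * L = 0.0173 * 0.015 = 0.0002595
Compute S / (V * L) = 0.0462 / 0.0002595 = 178.0347
Compute sqrt(178.0347) = 13.342964
Compute c / (2*pi) = 343 / 6.283185 = 54.590148
f = 54.590148 * 13.342964 = 728.39

728.39 Hz


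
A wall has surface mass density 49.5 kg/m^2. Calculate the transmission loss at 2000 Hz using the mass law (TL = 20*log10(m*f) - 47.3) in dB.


Given values:
  m = 49.5 kg/m^2, f = 2000 Hz
Formula: TL = 20 * log10(m * f) - 47.3
Compute m * f = 49.5 * 2000 = 99000.0
Compute log10(99000.0) = 4.995635
Compute 20 * 4.995635 = 99.9127
TL = 99.9127 - 47.3 = 52.61

52.61 dB


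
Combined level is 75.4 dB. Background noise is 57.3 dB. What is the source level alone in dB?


Given values:
  L_total = 75.4 dB, L_bg = 57.3 dB
Formula: L_source = 10 * log10(10^(L_total/10) - 10^(L_bg/10))
Convert to linear:
  10^(75.4/10) = 34673685.0453
  10^(57.3/10) = 537031.7964
Difference: 34673685.0453 - 537031.7964 = 34136653.2489
L_source = 10 * log10(34136653.2489) = 75.33

75.33 dB


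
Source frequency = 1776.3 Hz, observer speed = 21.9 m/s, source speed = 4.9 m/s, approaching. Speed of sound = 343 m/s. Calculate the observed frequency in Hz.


Given values:
  f_s = 1776.3 Hz, v_o = 21.9 m/s, v_s = 4.9 m/s
  Direction: approaching
Formula: f_o = f_s * (c + v_o) / (c - v_s)
Numerator: c + v_o = 343 + 21.9 = 364.9
Denominator: c - v_s = 343 - 4.9 = 338.1
f_o = 1776.3 * 364.9 / 338.1 = 1917.1

1917.1 Hz


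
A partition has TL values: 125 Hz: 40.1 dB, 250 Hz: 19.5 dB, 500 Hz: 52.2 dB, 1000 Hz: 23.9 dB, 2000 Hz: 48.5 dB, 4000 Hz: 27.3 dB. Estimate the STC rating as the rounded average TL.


Given TL values at each frequency:
  125 Hz: 40.1 dB
  250 Hz: 19.5 dB
  500 Hz: 52.2 dB
  1000 Hz: 23.9 dB
  2000 Hz: 48.5 dB
  4000 Hz: 27.3 dB
Formula: STC ~ round(average of TL values)
Sum = 40.1 + 19.5 + 52.2 + 23.9 + 48.5 + 27.3 = 211.5
Average = 211.5 / 6 = 35.25
Rounded: 35

35


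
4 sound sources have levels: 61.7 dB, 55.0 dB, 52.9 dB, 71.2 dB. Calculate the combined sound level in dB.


Formula: L_total = 10 * log10( sum(10^(Li/10)) )
  Source 1: 10^(61.7/10) = 1479108.3882
  Source 2: 10^(55.0/10) = 316227.766
  Source 3: 10^(52.9/10) = 194984.46
  Source 4: 10^(71.2/10) = 13182567.3856
Sum of linear values = 15172887.9998
L_total = 10 * log10(15172887.9998) = 71.81

71.81 dB


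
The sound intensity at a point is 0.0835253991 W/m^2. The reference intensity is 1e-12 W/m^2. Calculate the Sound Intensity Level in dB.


Given values:
  I = 0.0835253991 W/m^2
  I_ref = 1e-12 W/m^2
Formula: SIL = 10 * log10(I / I_ref)
Compute ratio: I / I_ref = 83525399100
Compute log10: log10(83525399100) = 10.921819
Multiply: SIL = 10 * 10.921819 = 109.22

109.22 dB


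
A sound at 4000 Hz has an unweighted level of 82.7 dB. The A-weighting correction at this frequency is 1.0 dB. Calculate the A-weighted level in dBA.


Given values:
  SPL = 82.7 dB
  A-weighting at 4000 Hz = 1.0 dB
Formula: L_A = SPL + A_weight
L_A = 82.7 + (1.0)
L_A = 83.7

83.7 dBA


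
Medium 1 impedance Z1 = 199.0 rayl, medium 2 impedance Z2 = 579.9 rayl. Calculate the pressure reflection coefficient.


Given values:
  Z1 = 199.0 rayl, Z2 = 579.9 rayl
Formula: R = (Z2 - Z1) / (Z2 + Z1)
Numerator: Z2 - Z1 = 579.9 - 199.0 = 380.9
Denominator: Z2 + Z1 = 579.9 + 199.0 = 778.9
R = 380.9 / 778.9 = 0.489

0.489


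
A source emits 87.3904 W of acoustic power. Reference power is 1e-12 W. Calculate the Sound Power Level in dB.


Given values:
  W = 87.3904 W
  W_ref = 1e-12 W
Formula: SWL = 10 * log10(W / W_ref)
Compute ratio: W / W_ref = 87390400000000
Compute log10: log10(87390400000000) = 13.941464
Multiply: SWL = 10 * 13.941464 = 139.41

139.41 dB


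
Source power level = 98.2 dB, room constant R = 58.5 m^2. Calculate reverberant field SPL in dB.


Given values:
  Lw = 98.2 dB, R = 58.5 m^2
Formula: SPL = Lw + 10 * log10(4 / R)
Compute 4 / R = 4 / 58.5 = 0.068376
Compute 10 * log10(0.068376) = -11.651
SPL = 98.2 + (-11.651) = 86.55

86.55 dB


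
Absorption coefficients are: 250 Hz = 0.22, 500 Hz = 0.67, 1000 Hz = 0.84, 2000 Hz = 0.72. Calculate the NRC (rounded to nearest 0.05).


Given values:
  a_250 = 0.22, a_500 = 0.67
  a_1000 = 0.84, a_2000 = 0.72
Formula: NRC = (a250 + a500 + a1000 + a2000) / 4
Sum = 0.22 + 0.67 + 0.84 + 0.72 = 2.45
NRC = 2.45 / 4 = 0.6125
Rounded to nearest 0.05: 0.6

0.6


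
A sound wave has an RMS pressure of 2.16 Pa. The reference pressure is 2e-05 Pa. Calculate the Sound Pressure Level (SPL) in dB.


Given values:
  p = 2.16 Pa
  p_ref = 2e-05 Pa
Formula: SPL = 20 * log10(p / p_ref)
Compute ratio: p / p_ref = 2.16 / 2e-05 = 108000
Compute log10: log10(108000) = 5.033424
Multiply: SPL = 20 * 5.033424 = 100.67

100.67 dB


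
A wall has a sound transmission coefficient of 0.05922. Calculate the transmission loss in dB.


Given values:
  tau = 0.05922
Formula: TL = 10 * log10(1 / tau)
Compute 1 / tau = 1 / 0.05922 = 16.8862
Compute log10(16.8862) = 1.227532
TL = 10 * 1.227532 = 12.28

12.28 dB


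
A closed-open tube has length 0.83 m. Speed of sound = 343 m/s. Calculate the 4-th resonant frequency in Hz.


Given values:
  Tube type: closed-open, L = 0.83 m, c = 343 m/s, n = 4
Formula: f_n = (2n - 1) * c / (4 * L)
Compute 2n - 1 = 2*4 - 1 = 7
Compute 4 * L = 4 * 0.83 = 3.32
f = 7 * 343 / 3.32
f = 723.19

723.19 Hz


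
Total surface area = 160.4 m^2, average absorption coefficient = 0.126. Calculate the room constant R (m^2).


Given values:
  S = 160.4 m^2, alpha = 0.126
Formula: R = S * alpha / (1 - alpha)
Numerator: 160.4 * 0.126 = 20.2104
Denominator: 1 - 0.126 = 0.874
R = 20.2104 / 0.874 = 23.12

23.12 m^2


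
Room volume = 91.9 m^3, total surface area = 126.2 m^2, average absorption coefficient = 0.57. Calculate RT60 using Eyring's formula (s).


Given values:
  V = 91.9 m^3, S = 126.2 m^2, alpha = 0.57
Formula: RT60 = 0.161 * V / (-S * ln(1 - alpha))
Compute ln(1 - 0.57) = ln(0.43) = -0.84397
Denominator: -126.2 * -0.84397 = 106.509
Numerator: 0.161 * 91.9 = 14.7959
RT60 = 14.7959 / 106.509 = 0.139

0.139 s


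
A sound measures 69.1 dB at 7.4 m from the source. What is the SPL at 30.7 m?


Given values:
  SPL1 = 69.1 dB, r1 = 7.4 m, r2 = 30.7 m
Formula: SPL2 = SPL1 - 20 * log10(r2 / r1)
Compute ratio: r2 / r1 = 30.7 / 7.4 = 4.1486
Compute log10: log10(4.1486) = 0.617902
Compute drop: 20 * 0.617902 = 12.358
SPL2 = 69.1 - 12.358 = 56.74

56.74 dB


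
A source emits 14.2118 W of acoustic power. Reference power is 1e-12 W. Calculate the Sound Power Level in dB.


Given values:
  W = 14.2118 W
  W_ref = 1e-12 W
Formula: SWL = 10 * log10(W / W_ref)
Compute ratio: W / W_ref = 14211800000000
Compute log10: log10(14211800000000) = 13.152649
Multiply: SWL = 10 * 13.152649 = 131.53

131.53 dB


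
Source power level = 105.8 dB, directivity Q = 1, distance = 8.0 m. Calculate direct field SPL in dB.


Given values:
  Lw = 105.8 dB, Q = 1, r = 8.0 m
Formula: SPL = Lw + 10 * log10(Q / (4 * pi * r^2))
Compute 4 * pi * r^2 = 4 * pi * 8.0^2 = 804.2477
Compute Q / denom = 1 / 804.2477 = 0.0012434
Compute 10 * log10(0.0012434) = -29.0539
SPL = 105.8 + (-29.0539) = 76.75

76.75 dB


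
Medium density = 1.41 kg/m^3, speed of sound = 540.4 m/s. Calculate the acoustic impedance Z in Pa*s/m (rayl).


Given values:
  rho = 1.41 kg/m^3
  c = 540.4 m/s
Formula: Z = rho * c
Z = 1.41 * 540.4
Z = 761.96

761.96 rayl


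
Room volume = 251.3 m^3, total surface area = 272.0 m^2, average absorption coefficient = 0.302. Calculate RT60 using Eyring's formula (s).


Given values:
  V = 251.3 m^3, S = 272.0 m^2, alpha = 0.302
Formula: RT60 = 0.161 * V / (-S * ln(1 - alpha))
Compute ln(1 - 0.302) = ln(0.698) = -0.359536
Denominator: -272.0 * -0.359536 = 97.7938
Numerator: 0.161 * 251.3 = 40.4593
RT60 = 40.4593 / 97.7938 = 0.414

0.414 s


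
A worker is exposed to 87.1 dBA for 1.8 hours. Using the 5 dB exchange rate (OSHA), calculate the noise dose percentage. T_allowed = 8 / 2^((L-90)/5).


Given values:
  L = 87.1 dBA, T = 1.8 hours
Formula: T_allowed = 8 / 2^((L - 90) / 5)
Compute exponent: (87.1 - 90) / 5 = -0.58
Compute 2^(-0.58) = 0.668964
T_allowed = 8 / 0.668964 = 11.95879 hours
Dose = (T / T_allowed) * 100
Dose = (1.8 / 11.95879) * 100 = 15.05

15.05 %


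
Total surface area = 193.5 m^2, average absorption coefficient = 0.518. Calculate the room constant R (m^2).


Given values:
  S = 193.5 m^2, alpha = 0.518
Formula: R = S * alpha / (1 - alpha)
Numerator: 193.5 * 0.518 = 100.233
Denominator: 1 - 0.518 = 0.482
R = 100.233 / 0.482 = 207.95

207.95 m^2


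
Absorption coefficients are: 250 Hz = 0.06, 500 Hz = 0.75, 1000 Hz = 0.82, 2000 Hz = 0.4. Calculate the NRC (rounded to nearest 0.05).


Given values:
  a_250 = 0.06, a_500 = 0.75
  a_1000 = 0.82, a_2000 = 0.4
Formula: NRC = (a250 + a500 + a1000 + a2000) / 4
Sum = 0.06 + 0.75 + 0.82 + 0.4 = 2.03
NRC = 2.03 / 4 = 0.5075
Rounded to nearest 0.05: 0.5

0.5


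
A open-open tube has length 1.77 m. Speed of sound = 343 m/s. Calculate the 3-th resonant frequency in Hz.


Given values:
  Tube type: open-open, L = 1.77 m, c = 343 m/s, n = 3
Formula: f_n = n * c / (2 * L)
Compute 2 * L = 2 * 1.77 = 3.54
f = 3 * 343 / 3.54
f = 290.68

290.68 Hz


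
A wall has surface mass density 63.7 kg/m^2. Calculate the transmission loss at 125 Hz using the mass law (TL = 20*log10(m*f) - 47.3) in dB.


Given values:
  m = 63.7 kg/m^2, f = 125 Hz
Formula: TL = 20 * log10(m * f) - 47.3
Compute m * f = 63.7 * 125 = 7962.5
Compute log10(7962.5) = 3.901049
Compute 20 * 3.901049 = 78.021
TL = 78.021 - 47.3 = 30.72

30.72 dB


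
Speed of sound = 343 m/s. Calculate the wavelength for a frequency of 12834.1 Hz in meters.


Given values:
  c = 343 m/s, f = 12834.1 Hz
Formula: lambda = c / f
lambda = 343 / 12834.1
lambda = 0.0267

0.0267 m


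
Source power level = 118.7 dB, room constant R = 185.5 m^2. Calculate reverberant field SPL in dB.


Given values:
  Lw = 118.7 dB, R = 185.5 m^2
Formula: SPL = Lw + 10 * log10(4 / R)
Compute 4 / R = 4 / 185.5 = 0.021563
Compute 10 * log10(0.021563) = -16.6629
SPL = 118.7 + (-16.6629) = 102.04

102.04 dB


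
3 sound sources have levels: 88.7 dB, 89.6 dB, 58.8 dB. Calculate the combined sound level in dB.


Formula: L_total = 10 * log10( sum(10^(Li/10)) )
  Source 1: 10^(88.7/10) = 741310241.3009
  Source 2: 10^(89.6/10) = 912010839.3559
  Source 3: 10^(58.8/10) = 758577.575
Sum of linear values = 1654079658.2318
L_total = 10 * log10(1654079658.2318) = 92.19

92.19 dB


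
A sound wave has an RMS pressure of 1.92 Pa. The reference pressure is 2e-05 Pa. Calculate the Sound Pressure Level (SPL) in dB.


Given values:
  p = 1.92 Pa
  p_ref = 2e-05 Pa
Formula: SPL = 20 * log10(p / p_ref)
Compute ratio: p / p_ref = 1.92 / 2e-05 = 96000
Compute log10: log10(96000) = 4.982271
Multiply: SPL = 20 * 4.982271 = 99.65

99.65 dB


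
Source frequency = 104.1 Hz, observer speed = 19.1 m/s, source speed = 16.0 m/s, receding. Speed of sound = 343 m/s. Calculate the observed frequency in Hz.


Given values:
  f_s = 104.1 Hz, v_o = 19.1 m/s, v_s = 16.0 m/s
  Direction: receding
Formula: f_o = f_s * (c - v_o) / (c + v_s)
Numerator: c - v_o = 343 - 19.1 = 323.9
Denominator: c + v_s = 343 + 16.0 = 359.0
f_o = 104.1 * 323.9 / 359.0 = 93.92

93.92 Hz


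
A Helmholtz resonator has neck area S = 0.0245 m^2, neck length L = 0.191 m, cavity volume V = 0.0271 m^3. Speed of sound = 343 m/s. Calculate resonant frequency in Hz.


Given values:
  S = 0.0245 m^2, L = 0.191 m, V = 0.0271 m^3, c = 343 m/s
Formula: f = (c / (2*pi)) * sqrt(S / (V * L))
Compute V * L = 0.0271 * 0.191 = 0.0051761
Compute S / (V * L) = 0.0245 / 0.0051761 = 4.7333
Compute sqrt(4.7333) = 2.175615
Compute c / (2*pi) = 343 / 6.283185 = 54.590148
f = 54.590148 * 2.175615 = 118.77

118.77 Hz


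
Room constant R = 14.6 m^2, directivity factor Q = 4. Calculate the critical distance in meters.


Given values:
  R = 14.6 m^2, Q = 4
Formula: d_c = 0.141 * sqrt(Q * R)
Compute Q * R = 4 * 14.6 = 58.4
Compute sqrt(58.4) = 7.642
d_c = 0.141 * 7.642 = 1.078

1.078 m


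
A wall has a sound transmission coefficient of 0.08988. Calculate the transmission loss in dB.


Given values:
  tau = 0.08988
Formula: TL = 10 * log10(1 / tau)
Compute 1 / tau = 1 / 0.08988 = 11.1259
Compute log10(11.1259) = 1.046335
TL = 10 * 1.046335 = 10.46

10.46 dB


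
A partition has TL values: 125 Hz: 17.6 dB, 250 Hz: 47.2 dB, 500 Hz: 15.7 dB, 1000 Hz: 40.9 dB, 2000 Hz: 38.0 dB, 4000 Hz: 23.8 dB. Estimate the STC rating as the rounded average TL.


Given TL values at each frequency:
  125 Hz: 17.6 dB
  250 Hz: 47.2 dB
  500 Hz: 15.7 dB
  1000 Hz: 40.9 dB
  2000 Hz: 38.0 dB
  4000 Hz: 23.8 dB
Formula: STC ~ round(average of TL values)
Sum = 17.6 + 47.2 + 15.7 + 40.9 + 38.0 + 23.8 = 183.2
Average = 183.2 / 6 = 30.53
Rounded: 31

31


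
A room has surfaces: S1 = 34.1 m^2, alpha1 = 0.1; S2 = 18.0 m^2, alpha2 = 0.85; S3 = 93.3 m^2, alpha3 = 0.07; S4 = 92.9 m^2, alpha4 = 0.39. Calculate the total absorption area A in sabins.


Given surfaces:
  Surface 1: 34.1 * 0.1 = 3.41
  Surface 2: 18.0 * 0.85 = 15.3
  Surface 3: 93.3 * 0.07 = 6.531
  Surface 4: 92.9 * 0.39 = 36.231
Formula: A = sum(Si * alpha_i)
A = 3.41 + 15.3 + 6.531 + 36.231
A = 61.47

61.47 sabins


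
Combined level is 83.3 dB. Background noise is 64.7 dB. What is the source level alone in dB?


Given values:
  L_total = 83.3 dB, L_bg = 64.7 dB
Formula: L_source = 10 * log10(10^(L_total/10) - 10^(L_bg/10))
Convert to linear:
  10^(83.3/10) = 213796208.9502
  10^(64.7/10) = 2951209.2267
Difference: 213796208.9502 - 2951209.2267 = 210844999.7235
L_source = 10 * log10(210844999.7235) = 83.24

83.24 dB


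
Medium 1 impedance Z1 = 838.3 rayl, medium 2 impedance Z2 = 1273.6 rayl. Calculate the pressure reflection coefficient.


Given values:
  Z1 = 838.3 rayl, Z2 = 1273.6 rayl
Formula: R = (Z2 - Z1) / (Z2 + Z1)
Numerator: Z2 - Z1 = 1273.6 - 838.3 = 435.3
Denominator: Z2 + Z1 = 1273.6 + 838.3 = 2111.9
R = 435.3 / 2111.9 = 0.2061

0.2061


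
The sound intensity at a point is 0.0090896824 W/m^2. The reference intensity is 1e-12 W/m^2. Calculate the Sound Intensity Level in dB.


Given values:
  I = 0.0090896824 W/m^2
  I_ref = 1e-12 W/m^2
Formula: SIL = 10 * log10(I / I_ref)
Compute ratio: I / I_ref = 9089682400
Compute log10: log10(9089682400) = 9.958549
Multiply: SIL = 10 * 9.958549 = 99.59

99.59 dB


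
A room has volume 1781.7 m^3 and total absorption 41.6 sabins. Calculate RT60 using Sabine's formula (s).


Given values:
  V = 1781.7 m^3
  A = 41.6 sabins
Formula: RT60 = 0.161 * V / A
Numerator: 0.161 * 1781.7 = 286.8537
RT60 = 286.8537 / 41.6 = 6.896

6.896 s


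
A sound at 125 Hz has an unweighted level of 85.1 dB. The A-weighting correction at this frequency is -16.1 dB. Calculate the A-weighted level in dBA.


Given values:
  SPL = 85.1 dB
  A-weighting at 125 Hz = -16.1 dB
Formula: L_A = SPL + A_weight
L_A = 85.1 + (-16.1)
L_A = 69.0

69.0 dBA


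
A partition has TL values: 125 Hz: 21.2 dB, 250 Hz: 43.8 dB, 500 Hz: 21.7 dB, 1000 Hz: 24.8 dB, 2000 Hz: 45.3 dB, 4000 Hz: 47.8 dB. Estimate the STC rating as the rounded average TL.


Given TL values at each frequency:
  125 Hz: 21.2 dB
  250 Hz: 43.8 dB
  500 Hz: 21.7 dB
  1000 Hz: 24.8 dB
  2000 Hz: 45.3 dB
  4000 Hz: 47.8 dB
Formula: STC ~ round(average of TL values)
Sum = 21.2 + 43.8 + 21.7 + 24.8 + 45.3 + 47.8 = 204.6
Average = 204.6 / 6 = 34.1
Rounded: 34

34


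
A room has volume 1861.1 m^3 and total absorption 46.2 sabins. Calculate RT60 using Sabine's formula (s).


Given values:
  V = 1861.1 m^3
  A = 46.2 sabins
Formula: RT60 = 0.161 * V / A
Numerator: 0.161 * 1861.1 = 299.6371
RT60 = 299.6371 / 46.2 = 6.486

6.486 s


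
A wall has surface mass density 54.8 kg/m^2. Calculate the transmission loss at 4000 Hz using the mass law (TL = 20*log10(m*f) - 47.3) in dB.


Given values:
  m = 54.8 kg/m^2, f = 4000 Hz
Formula: TL = 20 * log10(m * f) - 47.3
Compute m * f = 54.8 * 4000 = 219200.0
Compute log10(219200.0) = 5.340841
Compute 20 * 5.340841 = 106.8168
TL = 106.8168 - 47.3 = 59.52

59.52 dB


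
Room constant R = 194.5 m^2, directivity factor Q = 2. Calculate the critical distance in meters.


Given values:
  R = 194.5 m^2, Q = 2
Formula: d_c = 0.141 * sqrt(Q * R)
Compute Q * R = 2 * 194.5 = 389.0
Compute sqrt(389.0) = 19.7231
d_c = 0.141 * 19.7231 = 2.781

2.781 m


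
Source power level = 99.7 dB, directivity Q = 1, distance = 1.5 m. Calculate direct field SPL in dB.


Given values:
  Lw = 99.7 dB, Q = 1, r = 1.5 m
Formula: SPL = Lw + 10 * log10(Q / (4 * pi * r^2))
Compute 4 * pi * r^2 = 4 * pi * 1.5^2 = 28.2743
Compute Q / denom = 1 / 28.2743 = 0.03536781
Compute 10 * log10(0.03536781) = -14.5139
SPL = 99.7 + (-14.5139) = 85.19

85.19 dB


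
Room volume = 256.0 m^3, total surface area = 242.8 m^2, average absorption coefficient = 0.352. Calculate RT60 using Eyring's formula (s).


Given values:
  V = 256.0 m^3, S = 242.8 m^2, alpha = 0.352
Formula: RT60 = 0.161 * V / (-S * ln(1 - alpha))
Compute ln(1 - 0.352) = ln(0.648) = -0.433865
Denominator: -242.8 * -0.433865 = 105.3424
Numerator: 0.161 * 256.0 = 41.216
RT60 = 41.216 / 105.3424 = 0.391

0.391 s


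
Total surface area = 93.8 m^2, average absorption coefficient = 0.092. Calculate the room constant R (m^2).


Given values:
  S = 93.8 m^2, alpha = 0.092
Formula: R = S * alpha / (1 - alpha)
Numerator: 93.8 * 0.092 = 8.6296
Denominator: 1 - 0.092 = 0.908
R = 8.6296 / 0.908 = 9.5

9.5 m^2


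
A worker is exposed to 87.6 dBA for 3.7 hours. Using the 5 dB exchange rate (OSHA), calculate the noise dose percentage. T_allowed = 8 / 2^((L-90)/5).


Given values:
  L = 87.6 dBA, T = 3.7 hours
Formula: T_allowed = 8 / 2^((L - 90) / 5)
Compute exponent: (87.6 - 90) / 5 = -0.48
Compute 2^(-0.48) = 0.716978
T_allowed = 8 / 0.716978 = 11.157943 hours
Dose = (T / T_allowed) * 100
Dose = (3.7 / 11.157943) * 100 = 33.16

33.16 %


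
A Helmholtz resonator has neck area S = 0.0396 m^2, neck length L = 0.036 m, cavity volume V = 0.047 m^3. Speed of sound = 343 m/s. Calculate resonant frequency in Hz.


Given values:
  S = 0.0396 m^2, L = 0.036 m, V = 0.047 m^3, c = 343 m/s
Formula: f = (c / (2*pi)) * sqrt(S / (V * L))
Compute V * L = 0.047 * 0.036 = 0.001692
Compute S / (V * L) = 0.0396 / 0.001692 = 23.4043
Compute sqrt(23.4043) = 4.837799
Compute c / (2*pi) = 343 / 6.283185 = 54.590148
f = 54.590148 * 4.837799 = 264.1

264.1 Hz


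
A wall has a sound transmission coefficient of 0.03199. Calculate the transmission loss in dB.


Given values:
  tau = 0.03199
Formula: TL = 10 * log10(1 / tau)
Compute 1 / tau = 1 / 0.03199 = 31.2598
Compute log10(31.2598) = 1.494986
TL = 10 * 1.494986 = 14.95

14.95 dB


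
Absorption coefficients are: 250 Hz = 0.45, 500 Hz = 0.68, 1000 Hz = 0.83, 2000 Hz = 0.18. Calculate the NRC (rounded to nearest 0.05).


Given values:
  a_250 = 0.45, a_500 = 0.68
  a_1000 = 0.83, a_2000 = 0.18
Formula: NRC = (a250 + a500 + a1000 + a2000) / 4
Sum = 0.45 + 0.68 + 0.83 + 0.18 = 2.14
NRC = 2.14 / 4 = 0.535
Rounded to nearest 0.05: 0.55

0.55


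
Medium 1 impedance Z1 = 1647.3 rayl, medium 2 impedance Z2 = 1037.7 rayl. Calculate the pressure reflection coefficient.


Given values:
  Z1 = 1647.3 rayl, Z2 = 1037.7 rayl
Formula: R = (Z2 - Z1) / (Z2 + Z1)
Numerator: Z2 - Z1 = 1037.7 - 1647.3 = -609.6
Denominator: Z2 + Z1 = 1037.7 + 1647.3 = 2685.0
R = -609.6 / 2685.0 = -0.227

-0.227


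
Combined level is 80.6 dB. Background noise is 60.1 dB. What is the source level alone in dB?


Given values:
  L_total = 80.6 dB, L_bg = 60.1 dB
Formula: L_source = 10 * log10(10^(L_total/10) - 10^(L_bg/10))
Convert to linear:
  10^(80.6/10) = 114815362.1497
  10^(60.1/10) = 1023292.9923
Difference: 114815362.1497 - 1023292.9923 = 113792069.1574
L_source = 10 * log10(113792069.1574) = 80.56

80.56 dB
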